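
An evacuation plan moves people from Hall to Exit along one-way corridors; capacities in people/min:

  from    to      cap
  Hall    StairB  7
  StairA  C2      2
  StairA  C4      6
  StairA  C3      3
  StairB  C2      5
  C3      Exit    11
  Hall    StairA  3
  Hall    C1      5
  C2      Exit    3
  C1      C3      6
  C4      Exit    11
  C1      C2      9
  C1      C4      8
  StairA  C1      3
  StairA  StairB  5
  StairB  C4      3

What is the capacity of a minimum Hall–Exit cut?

Augment Hall→StairA→C3→Exit: bottleneck 3, flow now 3.
Augment Hall→C1→C3→Exit: bottleneck 5, flow now 8.
Augment Hall→StairB→C2→Exit: bottleneck 3, flow now 11.
Augment Hall→StairB→C4→Exit: bottleneck 3, flow now 14.
No augmenting path remains; maximum flow = 14.
By max-flow min-cut, the minimum cut capacity equals the max flow.
In the residual graph, reachable from Hall: {Hall, StairB, C2}.
Min-cut edges: Hall→StairA (3), Hall→C1 (5), StairB→C4 (3), C2→Exit (3); capacity 3 + 5 + 3 + 3 = 14.

14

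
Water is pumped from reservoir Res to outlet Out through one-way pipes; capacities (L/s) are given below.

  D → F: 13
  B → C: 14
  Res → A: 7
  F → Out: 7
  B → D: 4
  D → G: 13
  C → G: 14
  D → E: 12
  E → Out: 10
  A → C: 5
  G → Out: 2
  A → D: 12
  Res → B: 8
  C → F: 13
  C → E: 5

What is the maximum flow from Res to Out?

15

Augment Res→A→C→E→Out: bottleneck 5, flow now 5.
Augment Res→A→D→E→Out: bottleneck 2, flow now 7.
Augment Res→B→C→F→Out: bottleneck 7, flow now 14.
Augment Res→B→C→G→Out: bottleneck 1, flow now 15.
No augmenting path remains; maximum flow = 15.
In the residual graph, reachable from Res: {Res}.
Min-cut edges: Res→A (7), Res→B (8); capacity 7 + 8 = 15.
This cut is saturated, so no flow can exceed 15.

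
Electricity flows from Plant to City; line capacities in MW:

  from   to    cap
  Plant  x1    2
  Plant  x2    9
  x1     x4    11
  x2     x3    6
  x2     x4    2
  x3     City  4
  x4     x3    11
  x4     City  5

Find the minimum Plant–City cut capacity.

Augment Plant→x1→x4→City: bottleneck 2, flow now 2.
Augment Plant→x2→x3→City: bottleneck 4, flow now 6.
Augment Plant→x2→x4→City: bottleneck 2, flow now 8.
No augmenting path remains; maximum flow = 8.
By max-flow min-cut, the minimum cut capacity equals the max flow.
In the residual graph, reachable from Plant: {Plant, x2, x3}.
Min-cut edges: Plant→x1 (2), x2→x4 (2), x3→City (4); capacity 2 + 2 + 4 = 8.

8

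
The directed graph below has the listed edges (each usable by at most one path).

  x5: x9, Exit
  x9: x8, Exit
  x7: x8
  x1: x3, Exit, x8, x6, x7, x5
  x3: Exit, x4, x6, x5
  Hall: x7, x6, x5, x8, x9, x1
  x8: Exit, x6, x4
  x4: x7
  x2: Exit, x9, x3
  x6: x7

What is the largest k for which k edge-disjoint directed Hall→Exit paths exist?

Assign every edge capacity 1; by Menger, the answer equals the max flow.
Path Hall→x1→Exit (+1); total 1.
Path Hall→x5→Exit (+1); total 2.
Path Hall→x8→Exit (+1); total 3.
Path Hall→x9→Exit (+1); total 4.
No residual Hall→Exit path; max flow = 4.
Certifying cut of size 4: {Hall→x1, Hall→x5, Hall→x9, x8→Exit}.

4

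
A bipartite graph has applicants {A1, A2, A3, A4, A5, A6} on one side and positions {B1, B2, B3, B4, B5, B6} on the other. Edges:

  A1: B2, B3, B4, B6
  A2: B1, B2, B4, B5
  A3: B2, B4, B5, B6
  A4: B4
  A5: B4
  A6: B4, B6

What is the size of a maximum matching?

Unit-capacity flow: source→left, listed edges, right→sink; max matching = max flow.
Augmenting path A1→B2 (+1); matched 1.
Augmenting path A2→B1 (+1); matched 2.
Augmenting path A3→B4 (+1); matched 3.
Augmenting path A6→B6 (+1); matched 4.
Augmenting path A4→B4→A3→B5 (+1); matched 5.
No augmenting path remains; maximum matching = 5.
König certificate: {A1, A2, A3, A6, B4} is a vertex cover of size 5 (every listed pair touches it), so no matching can be larger.

5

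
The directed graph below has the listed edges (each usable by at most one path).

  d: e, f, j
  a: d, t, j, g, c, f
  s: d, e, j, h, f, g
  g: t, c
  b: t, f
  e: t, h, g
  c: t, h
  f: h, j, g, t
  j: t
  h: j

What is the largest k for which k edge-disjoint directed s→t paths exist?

5

Assign every edge capacity 1; by Menger, the answer equals the max flow.
Path s→e→t (+1); total 1.
Path s→f→t (+1); total 2.
Path s→g→t (+1); total 3.
Path s→j→t (+1); total 4.
Path s→d→e→g→c→t (+1); total 5.
No residual s→t path; max flow = 5.
Certifying cut of size 5: {j→t, s→d, s→e, s→f, s→g}.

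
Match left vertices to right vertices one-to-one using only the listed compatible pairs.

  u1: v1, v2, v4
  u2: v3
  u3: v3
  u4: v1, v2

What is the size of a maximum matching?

Unit-capacity flow: source→left, listed edges, right→sink; max matching = max flow.
Augmenting path u1→v1 (+1); matched 1.
Augmenting path u2→v3 (+1); matched 2.
Augmenting path u4→v2 (+1); matched 3.
No augmenting path remains; maximum matching = 3.
König certificate: {u1, u4, v3} is a vertex cover of size 3 (every listed pair touches it), so no matching can be larger.

3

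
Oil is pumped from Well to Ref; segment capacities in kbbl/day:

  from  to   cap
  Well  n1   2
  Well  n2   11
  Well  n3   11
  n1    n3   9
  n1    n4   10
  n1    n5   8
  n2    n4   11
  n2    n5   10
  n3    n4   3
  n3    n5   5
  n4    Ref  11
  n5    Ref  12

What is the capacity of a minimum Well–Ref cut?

21

Augment Well→n1→n4→Ref: bottleneck 2, flow now 2.
Augment Well→n2→n4→Ref: bottleneck 9, flow now 11.
Augment Well→n2→n5→Ref: bottleneck 2, flow now 13.
Augment Well→n3→n5→Ref: bottleneck 5, flow now 18.
Augment Well→n3→n4→n1→n5→Ref: bottleneck 2, flow now 20. (uses reverse residual edge)
Augment Well→n3→n4→n2→n5→Ref: bottleneck 1, flow now 21. (uses reverse residual edge)
No augmenting path remains; maximum flow = 21.
By max-flow min-cut, the minimum cut capacity equals the max flow.
In the residual graph, reachable from Well: {Well, n3}.
Min-cut edges: Well→n1 (2), Well→n2 (11), n3→n4 (3), n3→n5 (5); capacity 2 + 11 + 3 + 5 = 21.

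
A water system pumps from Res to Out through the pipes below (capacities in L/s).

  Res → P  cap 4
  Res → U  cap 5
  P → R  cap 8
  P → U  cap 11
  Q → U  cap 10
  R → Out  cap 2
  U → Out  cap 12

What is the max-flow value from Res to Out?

Augment Res→U→Out: bottleneck 5, flow now 5.
Augment Res→P→R→Out: bottleneck 2, flow now 7.
Augment Res→P→U→Out: bottleneck 2, flow now 9.
No augmenting path remains; maximum flow = 9.
In the residual graph, reachable from Res: {Res}.
Min-cut edges: Res→P (4), Res→U (5); capacity 4 + 5 = 9.
This cut is saturated, so no flow can exceed 9.

9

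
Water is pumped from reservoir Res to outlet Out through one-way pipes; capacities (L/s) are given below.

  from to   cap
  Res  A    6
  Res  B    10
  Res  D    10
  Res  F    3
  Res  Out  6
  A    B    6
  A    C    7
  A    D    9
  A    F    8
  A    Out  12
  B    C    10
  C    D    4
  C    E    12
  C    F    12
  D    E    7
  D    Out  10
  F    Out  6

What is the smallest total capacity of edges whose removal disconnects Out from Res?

Augment Res→Out: bottleneck 6, flow now 6.
Augment Res→A→Out: bottleneck 6, flow now 12.
Augment Res→D→Out: bottleneck 10, flow now 22.
Augment Res→F→Out: bottleneck 3, flow now 25.
Augment Res→B→C→F→Out: bottleneck 3, flow now 28.
No augmenting path remains; maximum flow = 28.
By max-flow min-cut, the minimum cut capacity equals the max flow.
In the residual graph, reachable from Res: {Res, B, C, D, E, F}.
Min-cut edges: Res→A (6), Res→Out (6), D→Out (10), F→Out (6); capacity 6 + 6 + 10 + 6 = 28.

28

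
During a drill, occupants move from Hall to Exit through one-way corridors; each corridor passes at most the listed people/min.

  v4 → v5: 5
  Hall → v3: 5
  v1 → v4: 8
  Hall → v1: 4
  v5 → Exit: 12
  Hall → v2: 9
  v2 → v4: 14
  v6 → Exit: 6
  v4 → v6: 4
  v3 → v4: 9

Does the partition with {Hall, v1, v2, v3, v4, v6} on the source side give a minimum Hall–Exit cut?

No — its capacity is 11, but the minimum cut has capacity 9.

Given cut capacity: 5 + 6 = 11.
Augment Hall→v1→v4→v5→Exit: bottleneck 4, flow now 4.
Augment Hall→v2→v4→v5→Exit: bottleneck 1, flow now 5.
Augment Hall→v2→v4→v6→Exit: bottleneck 4, flow now 9.
No augmenting path remains; maximum flow = 9.
In the residual graph, reachable from Hall: {Hall, v1, v2, v3, v4}.
Min-cut edges: v4→v5 (5), v4→v6 (4); capacity 5 + 4 = 9.
Cut capacity 11 exceeds the max flow 9, so it is not minimum.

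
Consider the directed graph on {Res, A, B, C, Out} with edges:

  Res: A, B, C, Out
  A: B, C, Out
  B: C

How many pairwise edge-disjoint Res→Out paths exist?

Assign every edge capacity 1; by Menger, the answer equals the max flow.
Path Res→Out (+1); total 1.
Path Res→A→Out (+1); total 2.
No residual Res→Out path; max flow = 2.
Certifying cut of size 2: {Res→A, Res→Out}.

2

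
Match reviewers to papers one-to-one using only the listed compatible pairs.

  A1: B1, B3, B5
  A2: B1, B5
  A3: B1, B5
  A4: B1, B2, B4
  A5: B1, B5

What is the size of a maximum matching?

Unit-capacity flow: source→left, listed edges, right→sink; max matching = max flow.
Augmenting path A1→B1 (+1); matched 1.
Augmenting path A2→B5 (+1); matched 2.
Augmenting path A4→B2 (+1); matched 3.
Augmenting path A3→B1→A1→B3 (+1); matched 4.
No augmenting path remains; maximum matching = 4.
König certificate: {A1, A4, B1, B5} is a vertex cover of size 4 (every listed pair touches it), so no matching can be larger.

4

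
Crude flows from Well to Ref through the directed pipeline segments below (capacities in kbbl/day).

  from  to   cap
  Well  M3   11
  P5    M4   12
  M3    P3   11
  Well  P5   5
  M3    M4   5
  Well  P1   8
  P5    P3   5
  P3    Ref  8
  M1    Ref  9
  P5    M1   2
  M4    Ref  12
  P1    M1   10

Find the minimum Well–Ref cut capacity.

24

Augment Well→M3→P3→Ref: bottleneck 8, flow now 8.
Augment Well→M3→M4→Ref: bottleneck 3, flow now 11.
Augment Well→P1→M1→Ref: bottleneck 8, flow now 19.
Augment Well→P5→M1→Ref: bottleneck 1, flow now 20.
Augment Well→P5→M4→Ref: bottleneck 4, flow now 24.
No augmenting path remains; maximum flow = 24.
By max-flow min-cut, the minimum cut capacity equals the max flow.
In the residual graph, reachable from Well: {Well}.
Min-cut edges: Well→M3 (11), Well→P1 (8), Well→P5 (5); capacity 11 + 8 + 5 = 24.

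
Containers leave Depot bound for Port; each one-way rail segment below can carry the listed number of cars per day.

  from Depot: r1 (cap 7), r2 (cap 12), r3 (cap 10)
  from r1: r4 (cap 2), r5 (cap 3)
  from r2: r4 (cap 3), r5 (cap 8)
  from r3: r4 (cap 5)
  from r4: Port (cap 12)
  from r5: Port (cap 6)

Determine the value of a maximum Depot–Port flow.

Augment Depot→r1→r4→Port: bottleneck 2, flow now 2.
Augment Depot→r1→r5→Port: bottleneck 3, flow now 5.
Augment Depot→r2→r4→Port: bottleneck 3, flow now 8.
Augment Depot→r2→r5→Port: bottleneck 3, flow now 11.
Augment Depot→r3→r4→Port: bottleneck 5, flow now 16.
No augmenting path remains; maximum flow = 16.
In the residual graph, reachable from Depot: {Depot, r1, r2, r3, r5}.
Min-cut edges: r1→r4 (2), r2→r4 (3), r3→r4 (5), r5→Port (6); capacity 2 + 3 + 5 + 6 = 16.
This cut is saturated, so no flow can exceed 16.

16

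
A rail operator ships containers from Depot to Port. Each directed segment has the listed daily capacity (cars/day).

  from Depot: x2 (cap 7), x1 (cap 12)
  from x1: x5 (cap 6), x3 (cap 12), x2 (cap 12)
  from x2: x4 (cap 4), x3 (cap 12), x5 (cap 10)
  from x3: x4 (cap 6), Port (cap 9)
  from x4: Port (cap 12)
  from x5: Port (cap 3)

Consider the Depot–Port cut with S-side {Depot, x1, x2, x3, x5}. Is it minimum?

Given cut capacity: 4 + 6 + 9 + 3 = 22.
Augment Depot→x1→x3→Port: bottleneck 9, flow now 9.
Augment Depot→x1→x5→Port: bottleneck 3, flow now 12.
Augment Depot→x2→x4→Port: bottleneck 4, flow now 16.
Augment Depot→x2→x3→x4→Port: bottleneck 3, flow now 19.
No augmenting path remains; maximum flow = 19.
In the residual graph, reachable from Depot: {Depot}.
Min-cut edges: Depot→x1 (12), Depot→x2 (7); capacity 12 + 7 = 19.
Cut capacity 22 exceeds the max flow 19, so it is not minimum.

No — its capacity is 22, but the minimum cut has capacity 19.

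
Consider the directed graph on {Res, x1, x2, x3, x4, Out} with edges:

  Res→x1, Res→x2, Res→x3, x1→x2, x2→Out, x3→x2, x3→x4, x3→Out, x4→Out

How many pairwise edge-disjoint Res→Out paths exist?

2

Assign every edge capacity 1; by Menger, the answer equals the max flow.
Path Res→x2→Out (+1); total 1.
Path Res→x3→Out (+1); total 2.
No residual Res→Out path; max flow = 2.
Certifying cut of size 2: {Res→x3, x2→Out}.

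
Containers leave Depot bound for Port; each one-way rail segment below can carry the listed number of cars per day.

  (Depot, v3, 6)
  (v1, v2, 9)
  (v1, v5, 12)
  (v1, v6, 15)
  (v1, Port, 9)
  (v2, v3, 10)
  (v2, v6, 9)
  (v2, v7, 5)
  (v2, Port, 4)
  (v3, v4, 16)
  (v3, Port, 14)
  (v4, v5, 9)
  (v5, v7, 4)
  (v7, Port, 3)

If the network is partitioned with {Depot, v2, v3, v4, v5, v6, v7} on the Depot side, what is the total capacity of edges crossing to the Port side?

Edges leaving {Depot, v2, v3, v4, v5, v6, v7}: v2→Port (4), v3→Port (14), v7→Port (3).
Cut capacity = 4 + 14 + 3 = 21.

21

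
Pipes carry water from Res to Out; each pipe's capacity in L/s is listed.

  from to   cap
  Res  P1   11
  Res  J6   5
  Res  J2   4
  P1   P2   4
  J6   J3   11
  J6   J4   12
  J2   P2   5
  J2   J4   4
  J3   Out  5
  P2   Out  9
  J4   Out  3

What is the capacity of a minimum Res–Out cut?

13

Augment Res→P1→P2→Out: bottleneck 4, flow now 4.
Augment Res→J6→J3→Out: bottleneck 5, flow now 9.
Augment Res→J2→P2→Out: bottleneck 4, flow now 13.
No augmenting path remains; maximum flow = 13.
By max-flow min-cut, the minimum cut capacity equals the max flow.
In the residual graph, reachable from Res: {Res, P1}.
Min-cut edges: Res→J6 (5), Res→J2 (4), P1→P2 (4); capacity 5 + 4 + 4 = 13.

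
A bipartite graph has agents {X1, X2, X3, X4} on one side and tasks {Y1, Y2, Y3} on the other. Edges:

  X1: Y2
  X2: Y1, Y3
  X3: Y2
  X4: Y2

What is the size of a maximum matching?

2

Unit-capacity flow: source→left, listed edges, right→sink; max matching = max flow.
Augmenting path X1→Y2 (+1); matched 1.
Augmenting path X2→Y1 (+1); matched 2.
No augmenting path remains; maximum matching = 2.
König certificate: {X2, Y2} is a vertex cover of size 2 (every listed pair touches it), so no matching can be larger.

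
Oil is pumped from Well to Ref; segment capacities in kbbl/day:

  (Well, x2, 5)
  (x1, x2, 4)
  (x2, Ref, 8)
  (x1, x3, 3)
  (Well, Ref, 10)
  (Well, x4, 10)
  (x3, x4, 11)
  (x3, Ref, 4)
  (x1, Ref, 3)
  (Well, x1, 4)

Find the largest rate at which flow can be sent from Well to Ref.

19

Augment Well→Ref: bottleneck 10, flow now 10.
Augment Well→x1→Ref: bottleneck 3, flow now 13.
Augment Well→x2→Ref: bottleneck 5, flow now 18.
Augment Well→x1→x2→Ref: bottleneck 1, flow now 19.
No augmenting path remains; maximum flow = 19.
In the residual graph, reachable from Well: {Well, x4}.
Min-cut edges: Well→x1 (4), Well→x2 (5), Well→Ref (10); capacity 4 + 5 + 10 = 19.
This cut is saturated, so no flow can exceed 19.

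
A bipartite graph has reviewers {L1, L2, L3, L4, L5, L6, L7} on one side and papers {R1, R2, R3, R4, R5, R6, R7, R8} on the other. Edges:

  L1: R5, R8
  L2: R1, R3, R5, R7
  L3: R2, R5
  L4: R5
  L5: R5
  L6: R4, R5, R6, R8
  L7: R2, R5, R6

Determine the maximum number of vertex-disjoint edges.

6

Unit-capacity flow: source→left, listed edges, right→sink; max matching = max flow.
Augmenting path L1→R5 (+1); matched 1.
Augmenting path L2→R1 (+1); matched 2.
Augmenting path L3→R2 (+1); matched 3.
Augmenting path L6→R4 (+1); matched 4.
Augmenting path L7→R6 (+1); matched 5.
Augmenting path L4→R5→L1→R8 (+1); matched 6.
No augmenting path remains; maximum matching = 6.
König certificate: {L1, L2, L3, L6, L7, R5} is a vertex cover of size 6 (every listed pair touches it), so no matching can be larger.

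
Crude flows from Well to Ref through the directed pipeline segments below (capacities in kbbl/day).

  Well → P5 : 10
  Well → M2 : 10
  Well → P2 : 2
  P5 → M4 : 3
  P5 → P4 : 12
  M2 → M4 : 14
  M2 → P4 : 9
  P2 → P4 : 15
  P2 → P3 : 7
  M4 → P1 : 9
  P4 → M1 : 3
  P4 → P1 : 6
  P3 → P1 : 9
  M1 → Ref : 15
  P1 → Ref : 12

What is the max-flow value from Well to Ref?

Augment Well→P5→M4→P1→Ref: bottleneck 3, flow now 3.
Augment Well→P5→P4→M1→Ref: bottleneck 3, flow now 6.
Augment Well→P5→P4→P1→Ref: bottleneck 4, flow now 10.
Augment Well→M2→M4→P1→Ref: bottleneck 5, flow now 15.
No augmenting path remains; maximum flow = 15.
In the residual graph, reachable from Well: {Well, P5, M2, P2, M4, P4, P3, P1}.
Min-cut edges: P4→M1 (3), P1→Ref (12); capacity 3 + 12 = 15.
This cut is saturated, so no flow can exceed 15.

15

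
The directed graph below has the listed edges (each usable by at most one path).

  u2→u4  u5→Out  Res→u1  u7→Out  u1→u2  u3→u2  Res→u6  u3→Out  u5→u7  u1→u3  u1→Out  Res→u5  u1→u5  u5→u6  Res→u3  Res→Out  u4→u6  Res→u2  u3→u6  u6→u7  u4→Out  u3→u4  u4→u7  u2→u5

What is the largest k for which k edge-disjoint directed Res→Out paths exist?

6

Assign every edge capacity 1; by Menger, the answer equals the max flow.
Path Res→Out (+1); total 1.
Path Res→u1→Out (+1); total 2.
Path Res→u3→Out (+1); total 3.
Path Res→u5→Out (+1); total 4.
Path Res→u2→u4→Out (+1); total 5.
Path Res→u6→u7→Out (+1); total 6.
No residual Res→Out path; max flow = 6.
Certifying cut of size 6: {Res→Out, Res→u1, Res→u2, Res→u3, Res→u5, Res→u6}.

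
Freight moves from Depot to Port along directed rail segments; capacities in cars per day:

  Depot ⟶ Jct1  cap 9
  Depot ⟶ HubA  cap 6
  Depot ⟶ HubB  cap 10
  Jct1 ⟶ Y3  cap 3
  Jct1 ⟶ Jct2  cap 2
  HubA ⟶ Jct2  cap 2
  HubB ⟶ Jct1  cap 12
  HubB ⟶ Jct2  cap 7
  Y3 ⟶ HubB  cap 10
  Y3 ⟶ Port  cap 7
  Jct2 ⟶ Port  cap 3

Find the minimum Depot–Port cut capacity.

6

Augment Depot→Jct1→Y3→Port: bottleneck 3, flow now 3.
Augment Depot→Jct1→Jct2→Port: bottleneck 2, flow now 5.
Augment Depot→HubA→Jct2→Port: bottleneck 1, flow now 6.
No augmenting path remains; maximum flow = 6.
By max-flow min-cut, the minimum cut capacity equals the max flow.
In the residual graph, reachable from Depot: {Depot, Jct1, HubA, HubB, Jct2}.
Min-cut edges: Jct1→Y3 (3), Jct2→Port (3); capacity 3 + 3 = 6.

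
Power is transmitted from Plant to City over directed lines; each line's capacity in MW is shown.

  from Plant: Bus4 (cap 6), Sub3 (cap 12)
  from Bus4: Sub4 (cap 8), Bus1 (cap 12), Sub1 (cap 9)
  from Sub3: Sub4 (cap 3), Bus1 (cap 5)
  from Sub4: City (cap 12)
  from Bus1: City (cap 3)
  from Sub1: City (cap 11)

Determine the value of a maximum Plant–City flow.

Augment Plant→Bus4→Sub4→City: bottleneck 6, flow now 6.
Augment Plant→Sub3→Sub4→City: bottleneck 3, flow now 9.
Augment Plant→Sub3→Bus1→City: bottleneck 3, flow now 12.
No augmenting path remains; maximum flow = 12.
In the residual graph, reachable from Plant: {Plant, Sub3, Bus1}.
Min-cut edges: Plant→Bus4 (6), Sub3→Sub4 (3), Bus1→City (3); capacity 6 + 3 + 3 = 12.
This cut is saturated, so no flow can exceed 12.

12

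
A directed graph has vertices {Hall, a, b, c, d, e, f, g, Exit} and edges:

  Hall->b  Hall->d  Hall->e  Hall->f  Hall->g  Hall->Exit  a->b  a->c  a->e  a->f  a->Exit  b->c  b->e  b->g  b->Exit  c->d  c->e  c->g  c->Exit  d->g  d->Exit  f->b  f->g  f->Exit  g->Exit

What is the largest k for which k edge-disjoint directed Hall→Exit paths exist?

Assign every edge capacity 1; by Menger, the answer equals the max flow.
Path Hall→Exit (+1); total 1.
Path Hall→b→Exit (+1); total 2.
Path Hall→d→Exit (+1); total 3.
Path Hall→f→Exit (+1); total 4.
Path Hall→g→Exit (+1); total 5.
No residual Hall→Exit path; max flow = 5.
Certifying cut of size 5: {Hall→Exit, Hall→b, Hall→d, Hall→f, Hall→g}.

5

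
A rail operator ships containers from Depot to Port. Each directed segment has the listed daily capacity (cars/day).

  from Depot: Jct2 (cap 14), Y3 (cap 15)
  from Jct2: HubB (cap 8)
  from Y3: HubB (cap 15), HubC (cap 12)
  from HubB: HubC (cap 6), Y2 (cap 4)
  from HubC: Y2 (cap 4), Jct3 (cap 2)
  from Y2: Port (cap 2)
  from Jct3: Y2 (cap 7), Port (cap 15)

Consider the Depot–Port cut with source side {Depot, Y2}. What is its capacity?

31

Edges leaving {Depot, Y2}: Depot→Jct2 (14), Depot→Y3 (15), Y2→Port (2).
Cut capacity = 14 + 15 + 2 = 31.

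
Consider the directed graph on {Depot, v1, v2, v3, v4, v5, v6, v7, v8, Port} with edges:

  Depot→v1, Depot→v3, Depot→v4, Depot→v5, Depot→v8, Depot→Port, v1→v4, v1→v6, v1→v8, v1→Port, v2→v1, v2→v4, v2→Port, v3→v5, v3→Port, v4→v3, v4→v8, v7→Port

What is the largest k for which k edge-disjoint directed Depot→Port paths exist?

3

Assign every edge capacity 1; by Menger, the answer equals the max flow.
Path Depot→Port (+1); total 1.
Path Depot→v1→Port (+1); total 2.
Path Depot→v3→Port (+1); total 3.
No residual Depot→Port path; max flow = 3.
Certifying cut of size 3: {Depot→Port, Depot→v1, v3→Port}.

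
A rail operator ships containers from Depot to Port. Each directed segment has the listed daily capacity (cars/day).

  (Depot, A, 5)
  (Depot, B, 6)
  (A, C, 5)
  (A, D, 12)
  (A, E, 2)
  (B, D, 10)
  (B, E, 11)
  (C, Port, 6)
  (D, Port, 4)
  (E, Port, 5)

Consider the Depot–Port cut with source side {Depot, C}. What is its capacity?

Edges leaving {Depot, C}: Depot→A (5), Depot→B (6), C→Port (6).
Cut capacity = 5 + 6 + 6 = 17.

17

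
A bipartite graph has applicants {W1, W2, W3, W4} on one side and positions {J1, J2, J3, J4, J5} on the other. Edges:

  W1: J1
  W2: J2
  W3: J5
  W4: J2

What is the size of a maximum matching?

3

Unit-capacity flow: source→left, listed edges, right→sink; max matching = max flow.
Augmenting path W1→J1 (+1); matched 1.
Augmenting path W2→J2 (+1); matched 2.
Augmenting path W3→J5 (+1); matched 3.
No augmenting path remains; maximum matching = 3.
König certificate: {W1, W3, J2} is a vertex cover of size 3 (every listed pair touches it), so no matching can be larger.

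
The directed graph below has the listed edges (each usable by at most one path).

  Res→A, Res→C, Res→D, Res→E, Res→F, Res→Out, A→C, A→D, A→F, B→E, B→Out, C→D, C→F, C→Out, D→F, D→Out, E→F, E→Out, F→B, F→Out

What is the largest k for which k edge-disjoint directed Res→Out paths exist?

Assign every edge capacity 1; by Menger, the answer equals the max flow.
Path Res→Out (+1); total 1.
Path Res→C→Out (+1); total 2.
Path Res→D→Out (+1); total 3.
Path Res→E→Out (+1); total 4.
Path Res→F→Out (+1); total 5.
Path Res→A→F→B→Out (+1); total 6.
No residual Res→Out path; max flow = 6.
Certifying cut of size 6: {Res→A, Res→C, Res→D, Res→E, Res→F, Res→Out}.

6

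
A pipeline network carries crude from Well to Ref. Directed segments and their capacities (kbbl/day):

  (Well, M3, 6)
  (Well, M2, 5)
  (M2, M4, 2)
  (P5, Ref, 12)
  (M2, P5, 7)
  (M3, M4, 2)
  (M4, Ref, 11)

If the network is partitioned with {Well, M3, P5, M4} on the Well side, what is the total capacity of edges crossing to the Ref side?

Edges leaving {Well, M3, P5, M4}: Well→M2 (5), P5→Ref (12), M4→Ref (11).
Cut capacity = 5 + 12 + 11 = 28.

28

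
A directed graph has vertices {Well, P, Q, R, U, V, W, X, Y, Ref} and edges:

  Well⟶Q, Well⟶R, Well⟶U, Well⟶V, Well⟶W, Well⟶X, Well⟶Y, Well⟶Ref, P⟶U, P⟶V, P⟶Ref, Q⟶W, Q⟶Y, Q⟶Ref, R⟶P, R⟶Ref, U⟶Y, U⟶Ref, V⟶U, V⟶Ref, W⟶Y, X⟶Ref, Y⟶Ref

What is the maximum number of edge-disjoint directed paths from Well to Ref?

Assign every edge capacity 1; by Menger, the answer equals the max flow.
Path Well→Ref (+1); total 1.
Path Well→Q→Ref (+1); total 2.
Path Well→R→Ref (+1); total 3.
Path Well→U→Ref (+1); total 4.
Path Well→V→Ref (+1); total 5.
Path Well→X→Ref (+1); total 6.
Path Well→Y→Ref (+1); total 7.
No residual Well→Ref path; max flow = 7.
Certifying cut of size 7: {Well→Q, Well→R, Well→Ref, Well→U, Well→V, Well→X, Y→Ref}.

7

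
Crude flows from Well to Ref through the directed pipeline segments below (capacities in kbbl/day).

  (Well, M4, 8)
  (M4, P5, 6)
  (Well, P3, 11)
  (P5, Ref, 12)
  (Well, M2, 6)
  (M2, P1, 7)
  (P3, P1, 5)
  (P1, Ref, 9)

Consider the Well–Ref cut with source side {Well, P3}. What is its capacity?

Edges leaving {Well, P3}: Well→M4 (8), Well→M2 (6), P3→P1 (5).
Cut capacity = 8 + 6 + 5 = 19.

19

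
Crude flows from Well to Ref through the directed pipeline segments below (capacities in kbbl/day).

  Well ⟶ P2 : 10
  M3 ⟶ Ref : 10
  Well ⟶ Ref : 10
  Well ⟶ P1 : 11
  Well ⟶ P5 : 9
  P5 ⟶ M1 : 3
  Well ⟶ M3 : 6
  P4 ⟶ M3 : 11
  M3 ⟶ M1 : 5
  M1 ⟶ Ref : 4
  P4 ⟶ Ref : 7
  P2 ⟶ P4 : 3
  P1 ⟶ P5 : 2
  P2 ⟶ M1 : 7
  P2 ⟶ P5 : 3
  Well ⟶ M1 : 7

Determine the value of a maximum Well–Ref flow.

23

Augment Well→Ref: bottleneck 10, flow now 10.
Augment Well→M3→Ref: bottleneck 6, flow now 16.
Augment Well→M1→Ref: bottleneck 4, flow now 20.
Augment Well→P2→P4→Ref: bottleneck 3, flow now 23.
No augmenting path remains; maximum flow = 23.
In the residual graph, reachable from Well: {Well, P2, P1, P5, M1}.
Min-cut edges: Well→M3 (6), Well→Ref (10), P2→P4 (3), M1→Ref (4); capacity 6 + 10 + 3 + 4 = 23.
This cut is saturated, so no flow can exceed 23.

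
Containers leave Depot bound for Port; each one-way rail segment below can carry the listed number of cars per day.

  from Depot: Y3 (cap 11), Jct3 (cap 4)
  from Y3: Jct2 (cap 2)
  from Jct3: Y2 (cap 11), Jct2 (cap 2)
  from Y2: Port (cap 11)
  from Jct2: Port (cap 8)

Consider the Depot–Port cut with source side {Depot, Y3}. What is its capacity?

Edges leaving {Depot, Y3}: Depot→Jct3 (4), Y3→Jct2 (2).
Cut capacity = 4 + 2 = 6.

6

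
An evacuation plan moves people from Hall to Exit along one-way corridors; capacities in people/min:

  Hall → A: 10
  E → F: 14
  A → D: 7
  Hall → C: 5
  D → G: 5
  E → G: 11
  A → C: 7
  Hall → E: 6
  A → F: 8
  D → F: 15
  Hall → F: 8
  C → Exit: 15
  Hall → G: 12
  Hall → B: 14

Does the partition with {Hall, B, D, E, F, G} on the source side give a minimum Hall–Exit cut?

Given cut capacity: 10 + 5 = 15.
Augment Hall→C→Exit: bottleneck 5, flow now 5.
Augment Hall→A→C→Exit: bottleneck 7, flow now 12.
No augmenting path remains; maximum flow = 12.
In the residual graph, reachable from Hall: {Hall, A, B, D, E, F, G}.
Min-cut edges: Hall→C (5), A→C (7); capacity 5 + 7 = 12.
Cut capacity 15 exceeds the max flow 12, so it is not minimum.

No — its capacity is 15, but the minimum cut has capacity 12.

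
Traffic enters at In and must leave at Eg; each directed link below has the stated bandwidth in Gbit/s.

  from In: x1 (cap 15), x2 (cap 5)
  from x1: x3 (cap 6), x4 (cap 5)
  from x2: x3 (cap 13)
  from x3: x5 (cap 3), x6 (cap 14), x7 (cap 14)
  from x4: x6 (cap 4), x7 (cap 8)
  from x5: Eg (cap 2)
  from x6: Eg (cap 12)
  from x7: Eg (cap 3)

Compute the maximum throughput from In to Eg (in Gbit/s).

16

Augment In→x1→x3→x5→Eg: bottleneck 2, flow now 2.
Augment In→x1→x3→x6→Eg: bottleneck 4, flow now 6.
Augment In→x1→x4→x6→Eg: bottleneck 4, flow now 10.
Augment In→x1→x4→x7→Eg: bottleneck 1, flow now 11.
Augment In→x2→x3→x6→Eg: bottleneck 4, flow now 15.
Augment In→x2→x3→x7→Eg: bottleneck 1, flow now 16.
No augmenting path remains; maximum flow = 16.
In the residual graph, reachable from In: {In, x1}.
Min-cut edges: In→x2 (5), x1→x3 (6), x1→x4 (5); capacity 5 + 6 + 5 = 16.
This cut is saturated, so no flow can exceed 16.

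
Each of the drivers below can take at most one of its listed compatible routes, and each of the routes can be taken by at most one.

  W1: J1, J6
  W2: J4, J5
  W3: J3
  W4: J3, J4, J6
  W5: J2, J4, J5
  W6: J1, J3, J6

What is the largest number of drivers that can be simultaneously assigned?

6

Unit-capacity flow: source→left, listed edges, right→sink; max matching = max flow.
Augmenting path W1→J1 (+1); matched 1.
Augmenting path W2→J4 (+1); matched 2.
Augmenting path W3→J3 (+1); matched 3.
Augmenting path W4→J6 (+1); matched 4.
Augmenting path W5→J2 (+1); matched 5.
Augmenting path W6→J6→W4→J4→W2→J5 (+1); matched 6.
No augmenting path remains; maximum matching = 6.
König certificate: {W1, W2, W3, W4, W5, W6} is a vertex cover of size 6 (every listed pair touches it), so no matching can be larger.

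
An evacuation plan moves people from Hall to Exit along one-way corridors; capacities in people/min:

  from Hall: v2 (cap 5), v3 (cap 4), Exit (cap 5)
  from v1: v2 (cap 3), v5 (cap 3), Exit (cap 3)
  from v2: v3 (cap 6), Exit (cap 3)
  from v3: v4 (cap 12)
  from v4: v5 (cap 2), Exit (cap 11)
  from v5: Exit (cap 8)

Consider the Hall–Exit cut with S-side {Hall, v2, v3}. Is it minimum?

Given cut capacity: 5 + 3 + 12 = 20.
Augment Hall→Exit: bottleneck 5, flow now 5.
Augment Hall→v2→Exit: bottleneck 3, flow now 8.
Augment Hall→v3→v4→Exit: bottleneck 4, flow now 12.
Augment Hall→v2→v3→v4→Exit: bottleneck 2, flow now 14.
No augmenting path remains; maximum flow = 14.
In the residual graph, reachable from Hall: {Hall}.
Min-cut edges: Hall→v2 (5), Hall→v3 (4), Hall→Exit (5); capacity 5 + 4 + 5 = 14.
Cut capacity 20 exceeds the max flow 14, so it is not minimum.

No — its capacity is 20, but the minimum cut has capacity 14.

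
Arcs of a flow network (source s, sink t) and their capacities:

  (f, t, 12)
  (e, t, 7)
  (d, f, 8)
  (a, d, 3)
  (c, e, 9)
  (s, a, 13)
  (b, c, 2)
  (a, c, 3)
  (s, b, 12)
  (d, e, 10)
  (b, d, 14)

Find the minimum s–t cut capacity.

Augment s→a→c→e→t: bottleneck 3, flow now 3.
Augment s→a→d→e→t: bottleneck 3, flow now 6.
Augment s→b→c→e→t: bottleneck 1, flow now 7.
Augment s→b→d→f→t: bottleneck 8, flow now 15.
No augmenting path remains; maximum flow = 15.
By max-flow min-cut, the minimum cut capacity equals the max flow.
In the residual graph, reachable from s: {s, a, b, c, d, e}.
Min-cut edges: d→f (8), e→t (7); capacity 8 + 7 = 15.

15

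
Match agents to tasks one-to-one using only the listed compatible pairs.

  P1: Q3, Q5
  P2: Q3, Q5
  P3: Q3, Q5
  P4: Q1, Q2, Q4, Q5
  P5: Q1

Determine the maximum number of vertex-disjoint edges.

4

Unit-capacity flow: source→left, listed edges, right→sink; max matching = max flow.
Augmenting path P1→Q3 (+1); matched 1.
Augmenting path P2→Q5 (+1); matched 2.
Augmenting path P4→Q1 (+1); matched 3.
Augmenting path P5→Q1→P4→Q2 (+1); matched 4.
No augmenting path remains; maximum matching = 4.
König certificate: {P4, P5, Q3, Q5} is a vertex cover of size 4 (every listed pair touches it), so no matching can be larger.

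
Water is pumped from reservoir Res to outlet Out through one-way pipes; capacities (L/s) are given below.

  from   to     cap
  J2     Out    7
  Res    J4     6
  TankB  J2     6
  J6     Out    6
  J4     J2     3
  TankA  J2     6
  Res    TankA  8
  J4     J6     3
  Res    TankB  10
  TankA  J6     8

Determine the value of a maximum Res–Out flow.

Augment Res→TankA→J2→Out: bottleneck 6, flow now 6.
Augment Res→TankA→J6→Out: bottleneck 2, flow now 8.
Augment Res→TankB→J2→Out: bottleneck 1, flow now 9.
Augment Res→J4→J6→Out: bottleneck 3, flow now 12.
Augment Res→TankB→J2→TankA→J6→Out: bottleneck 1, flow now 13. (uses reverse residual edge)
No augmenting path remains; maximum flow = 13.
In the residual graph, reachable from Res: {Res, TankA, TankB, J4, J2, J6}.
Min-cut edges: J2→Out (7), J6→Out (6); capacity 7 + 6 = 13.
This cut is saturated, so no flow can exceed 13.

13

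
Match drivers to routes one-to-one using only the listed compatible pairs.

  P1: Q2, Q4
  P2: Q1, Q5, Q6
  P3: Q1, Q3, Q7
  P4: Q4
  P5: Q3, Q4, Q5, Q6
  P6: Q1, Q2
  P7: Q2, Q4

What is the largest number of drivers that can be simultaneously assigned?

6

Unit-capacity flow: source→left, listed edges, right→sink; max matching = max flow.
Augmenting path P1→Q2 (+1); matched 1.
Augmenting path P2→Q1 (+1); matched 2.
Augmenting path P3→Q3 (+1); matched 3.
Augmenting path P4→Q4 (+1); matched 4.
Augmenting path P5→Q5 (+1); matched 5.
Augmenting path P6→Q1→P2→Q6 (+1); matched 6.
No augmenting path remains; maximum matching = 6.
König certificate: {P2, P3, P5, P6, Q2, Q4} is a vertex cover of size 6 (every listed pair touches it), so no matching can be larger.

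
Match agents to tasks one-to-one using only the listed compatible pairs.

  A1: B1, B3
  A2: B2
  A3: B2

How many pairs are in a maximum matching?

Unit-capacity flow: source→left, listed edges, right→sink; max matching = max flow.
Augmenting path A1→B1 (+1); matched 1.
Augmenting path A2→B2 (+1); matched 2.
No augmenting path remains; maximum matching = 2.
König certificate: {A1, B2} is a vertex cover of size 2 (every listed pair touches it), so no matching can be larger.

2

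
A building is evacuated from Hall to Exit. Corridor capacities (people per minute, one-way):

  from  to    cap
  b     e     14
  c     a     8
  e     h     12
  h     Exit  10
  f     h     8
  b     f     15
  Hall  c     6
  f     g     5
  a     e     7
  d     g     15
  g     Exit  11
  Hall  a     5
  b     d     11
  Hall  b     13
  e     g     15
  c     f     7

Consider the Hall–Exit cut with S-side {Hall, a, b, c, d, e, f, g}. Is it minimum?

No — its capacity is 31, but the minimum cut has capacity 21.

Given cut capacity: 12 + 8 + 11 = 31.
Augment Hall→a→e→g→Exit: bottleneck 5, flow now 5.
Augment Hall→b→d→g→Exit: bottleneck 6, flow now 11.
Augment Hall→b→e→h→Exit: bottleneck 7, flow now 18.
Augment Hall→c→f→h→Exit: bottleneck 3, flow now 21.
No augmenting path remains; maximum flow = 21.
In the residual graph, reachable from Hall: {Hall, a, b, c, d, e, f, g, h}.
Min-cut edges: g→Exit (11), h→Exit (10); capacity 11 + 10 = 21.
Cut capacity 31 exceeds the max flow 21, so it is not minimum.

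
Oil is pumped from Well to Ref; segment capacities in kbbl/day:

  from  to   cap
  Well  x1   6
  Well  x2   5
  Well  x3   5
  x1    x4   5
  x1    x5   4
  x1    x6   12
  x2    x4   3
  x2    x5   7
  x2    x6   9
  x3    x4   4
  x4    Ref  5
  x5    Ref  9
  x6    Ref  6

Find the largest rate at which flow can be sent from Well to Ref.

15

Augment Well→x1→x4→Ref: bottleneck 5, flow now 5.
Augment Well→x1→x5→Ref: bottleneck 1, flow now 6.
Augment Well→x2→x5→Ref: bottleneck 5, flow now 11.
Augment Well→x3→x4→x1→x5→Ref: bottleneck 3, flow now 14. (uses reverse residual edge)
Augment Well→x3→x4→x1→x6→Ref: bottleneck 1, flow now 15. (uses reverse residual edge)
No augmenting path remains; maximum flow = 15.
In the residual graph, reachable from Well: {Well, x3}.
Min-cut edges: Well→x1 (6), Well→x2 (5), x3→x4 (4); capacity 6 + 5 + 4 = 15.
This cut is saturated, so no flow can exceed 15.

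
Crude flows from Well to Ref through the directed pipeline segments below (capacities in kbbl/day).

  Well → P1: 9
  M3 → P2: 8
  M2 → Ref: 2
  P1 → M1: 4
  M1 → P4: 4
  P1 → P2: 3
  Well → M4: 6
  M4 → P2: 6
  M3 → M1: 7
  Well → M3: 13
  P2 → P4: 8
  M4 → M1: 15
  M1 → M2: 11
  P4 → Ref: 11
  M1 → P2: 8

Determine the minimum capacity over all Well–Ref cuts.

Augment Well→M4→P2→P4→Ref: bottleneck 6, flow now 6.
Augment Well→M3→P2→P4→Ref: bottleneck 2, flow now 8.
Augment Well→M3→M1→P4→Ref: bottleneck 3, flow now 11.
Augment Well→M3→M1→M2→Ref: bottleneck 2, flow now 13.
No augmenting path remains; maximum flow = 13.
By max-flow min-cut, the minimum cut capacity equals the max flow.
In the residual graph, reachable from Well: {Well, M4, M3, P1, P2, M1, P4, M2}.
Min-cut edges: P4→Ref (11), M2→Ref (2); capacity 11 + 2 = 13.

13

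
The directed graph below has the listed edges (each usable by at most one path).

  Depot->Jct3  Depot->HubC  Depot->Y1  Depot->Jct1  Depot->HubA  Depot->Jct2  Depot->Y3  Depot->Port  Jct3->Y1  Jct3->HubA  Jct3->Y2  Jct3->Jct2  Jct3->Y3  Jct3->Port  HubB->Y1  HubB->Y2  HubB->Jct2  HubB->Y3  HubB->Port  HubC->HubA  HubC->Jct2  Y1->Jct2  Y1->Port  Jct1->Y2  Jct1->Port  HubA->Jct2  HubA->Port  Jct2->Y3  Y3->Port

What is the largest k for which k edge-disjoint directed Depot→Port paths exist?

6

Assign every edge capacity 1; by Menger, the answer equals the max flow.
Path Depot→Port (+1); total 1.
Path Depot→Jct3→Port (+1); total 2.
Path Depot→Y1→Port (+1); total 3.
Path Depot→Jct1→Port (+1); total 4.
Path Depot→HubA→Port (+1); total 5.
Path Depot→Y3→Port (+1); total 6.
No residual Depot→Port path; max flow = 6.
Certifying cut of size 6: {Depot→Jct1, Depot→Jct3, Depot→Port, Depot→Y1, HubA→Port, Y3→Port}.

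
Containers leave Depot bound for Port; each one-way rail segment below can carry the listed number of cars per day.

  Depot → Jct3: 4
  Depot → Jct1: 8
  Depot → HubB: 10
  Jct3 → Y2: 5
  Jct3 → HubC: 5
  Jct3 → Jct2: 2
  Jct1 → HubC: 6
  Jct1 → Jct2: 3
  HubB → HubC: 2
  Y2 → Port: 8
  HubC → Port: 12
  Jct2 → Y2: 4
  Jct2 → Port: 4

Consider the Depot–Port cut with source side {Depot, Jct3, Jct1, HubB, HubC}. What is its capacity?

Edges leaving {Depot, Jct3, Jct1, HubB, HubC}: Jct3→Y2 (5), Jct3→Jct2 (2), Jct1→Jct2 (3), HubC→Port (12).
Cut capacity = 5 + 2 + 3 + 12 = 22.

22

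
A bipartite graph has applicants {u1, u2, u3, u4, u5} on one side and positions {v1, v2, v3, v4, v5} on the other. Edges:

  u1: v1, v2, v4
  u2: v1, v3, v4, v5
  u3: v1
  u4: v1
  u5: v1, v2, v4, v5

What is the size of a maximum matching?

Unit-capacity flow: source→left, listed edges, right→sink; max matching = max flow.
Augmenting path u1→v1 (+1); matched 1.
Augmenting path u2→v3 (+1); matched 2.
Augmenting path u5→v2 (+1); matched 3.
Augmenting path u3→v1→u1→v4 (+1); matched 4.
No augmenting path remains; maximum matching = 4.
König certificate: {u1, u2, u5, v1} is a vertex cover of size 4 (every listed pair touches it), so no matching can be larger.

4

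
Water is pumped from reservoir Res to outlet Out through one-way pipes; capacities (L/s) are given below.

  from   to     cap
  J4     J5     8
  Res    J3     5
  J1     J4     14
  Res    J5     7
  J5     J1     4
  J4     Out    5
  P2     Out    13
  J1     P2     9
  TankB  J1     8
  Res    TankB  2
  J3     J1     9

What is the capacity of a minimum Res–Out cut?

11

Augment Res→J3→J1→P2→Out: bottleneck 5, flow now 5.
Augment Res→TankB→J1→P2→Out: bottleneck 2, flow now 7.
Augment Res→J5→J1→P2→Out: bottleneck 2, flow now 9.
Augment Res→J5→J1→J4→Out: bottleneck 2, flow now 11.
No augmenting path remains; maximum flow = 11.
By max-flow min-cut, the minimum cut capacity equals the max flow.
In the residual graph, reachable from Res: {Res, J5}.
Min-cut edges: Res→J3 (5), Res→TankB (2), J5→J1 (4); capacity 5 + 2 + 4 = 11.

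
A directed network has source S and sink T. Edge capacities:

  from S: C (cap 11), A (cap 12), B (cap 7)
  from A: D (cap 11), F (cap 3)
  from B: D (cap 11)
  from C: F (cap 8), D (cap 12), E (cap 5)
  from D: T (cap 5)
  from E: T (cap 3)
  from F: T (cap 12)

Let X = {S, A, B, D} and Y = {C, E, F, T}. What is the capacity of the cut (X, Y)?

Edges leaving {S, A, B, D}: S→C (11), A→F (3), D→T (5).
Cut capacity = 11 + 3 + 5 = 19.

19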